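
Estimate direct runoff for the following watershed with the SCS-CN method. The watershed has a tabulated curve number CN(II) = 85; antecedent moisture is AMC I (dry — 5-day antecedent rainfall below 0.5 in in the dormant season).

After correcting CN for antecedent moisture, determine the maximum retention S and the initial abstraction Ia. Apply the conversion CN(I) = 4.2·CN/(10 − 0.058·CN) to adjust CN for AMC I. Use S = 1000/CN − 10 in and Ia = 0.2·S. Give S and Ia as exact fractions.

S = 500/119 in ≈ 4.202 in; Ia = 100/119 in ≈ 0.840 in

CN(I) from CN(II)=85: (4.2·85)/(10 − 0.058·85) = 11900/169 ≈ 70.414
Retention S: 1000/CN − 10 with CN=70.414 → S = 500/119 ≈ 4.202 in
Ia = 0.2S: 0.2·4.202 = 0.840 in (exactly 100/119)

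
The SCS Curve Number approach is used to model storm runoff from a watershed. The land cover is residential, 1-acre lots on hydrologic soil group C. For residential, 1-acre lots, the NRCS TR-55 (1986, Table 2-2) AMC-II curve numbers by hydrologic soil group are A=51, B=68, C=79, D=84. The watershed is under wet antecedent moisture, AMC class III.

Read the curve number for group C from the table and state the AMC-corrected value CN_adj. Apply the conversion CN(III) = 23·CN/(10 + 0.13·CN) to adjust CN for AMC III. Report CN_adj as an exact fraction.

NRCS table: residential, 1-acre lots, soil group C → CN(II) = 79
CN(III) from CN(II)=79: (23·79)/(10 + 0.13·79) = 181700/2027 ≈ 89.640

CN_adj = 181700/2027 ≈ 89.640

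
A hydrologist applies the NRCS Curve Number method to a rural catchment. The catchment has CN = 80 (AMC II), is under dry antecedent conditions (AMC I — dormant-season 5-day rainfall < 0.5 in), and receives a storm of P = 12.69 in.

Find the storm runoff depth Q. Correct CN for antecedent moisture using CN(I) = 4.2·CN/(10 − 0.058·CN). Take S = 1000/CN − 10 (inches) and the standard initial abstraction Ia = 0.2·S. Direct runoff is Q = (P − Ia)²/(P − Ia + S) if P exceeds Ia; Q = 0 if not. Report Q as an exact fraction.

Dry (AMC I): CN(I) = 4.2·80/(10 − 0.058·80) = 336/(134/25) = 4200/67 ≈ 62.687
Max retention: S = 1000/(4200/67) − 10 = 125/21 in (≈ 5.952 in)
Ia = 0.2S: 0.2·5.952 = 1.190 in (exactly 25/21)
Excess rainfall: 12.690 − 1.190 = 11.500 in; P > Ia so Q > 0
Q: (24149/2100)² ÷ (36649/2100) = 583174201/76962900 in (≈ 7.577 in)

Q = 583174201/76962900 in ≈ 7.577 in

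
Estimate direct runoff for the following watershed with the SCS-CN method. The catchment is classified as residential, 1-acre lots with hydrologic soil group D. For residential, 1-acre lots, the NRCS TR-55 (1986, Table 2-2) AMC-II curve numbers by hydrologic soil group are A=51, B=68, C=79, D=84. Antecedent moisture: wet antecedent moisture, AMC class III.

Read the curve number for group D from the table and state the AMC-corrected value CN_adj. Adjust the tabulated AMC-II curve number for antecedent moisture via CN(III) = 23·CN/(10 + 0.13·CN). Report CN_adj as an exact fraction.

NRCS table: residential, 1-acre lots, soil group D → CN(II) = 84
Wet (AMC III): CN(III) = 23·84/(10 + 0.13·84) = 1932/(523/25) = 48300/523 ≈ 92.352

CN_adj = 48300/523 ≈ 92.352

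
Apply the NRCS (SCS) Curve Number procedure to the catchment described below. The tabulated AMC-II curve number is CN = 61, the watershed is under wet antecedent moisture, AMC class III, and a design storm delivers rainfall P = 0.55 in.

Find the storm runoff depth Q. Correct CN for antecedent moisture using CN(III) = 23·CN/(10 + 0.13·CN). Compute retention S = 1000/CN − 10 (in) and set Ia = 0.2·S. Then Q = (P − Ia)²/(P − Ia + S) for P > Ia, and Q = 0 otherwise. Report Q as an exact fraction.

Q = 0 in ≈ 0.000 in

Adjust CN=61 to AMC III: 23·61/(10 + 0.13·61) → 1403 ÷ (1793/100) = 140300/1793 ≈ 78.249
Max retention: S = 1000/(140300/1793) − 10 = 3900/1403 in (≈ 2.780 in)
Ia = 0.2·(3900/1403) = 780/1403 in ≈ 0.556 in
P = 0.550 ≤ Ia = 0.556 in: entire storm abstracted, Q = 0.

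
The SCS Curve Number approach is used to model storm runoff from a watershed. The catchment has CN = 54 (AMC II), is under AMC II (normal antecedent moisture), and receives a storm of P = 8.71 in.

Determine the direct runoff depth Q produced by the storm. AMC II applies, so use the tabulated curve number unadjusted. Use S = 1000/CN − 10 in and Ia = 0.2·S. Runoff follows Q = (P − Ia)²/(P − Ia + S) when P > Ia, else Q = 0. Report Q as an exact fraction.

AMC II — tabulated CN = 54 applies directly.
Max retention: S = 1000/54 − 10 = 230/27 in (≈ 8.519 in)
Initial abstraction Ia = S/5 = (230/27)/5 = 46/27 ≈ 1.704 in
Since P=8.710 > Ia=1.704: effective rainfall P−Ia = 18917/2700 in
Q = (18917/2700)²/((18917/2700) + 230/27) = (357852889/7290000)/(41917/2700) = 357852889/113175900 in ≈ 3.162 in

Q = 357852889/113175900 in ≈ 3.162 in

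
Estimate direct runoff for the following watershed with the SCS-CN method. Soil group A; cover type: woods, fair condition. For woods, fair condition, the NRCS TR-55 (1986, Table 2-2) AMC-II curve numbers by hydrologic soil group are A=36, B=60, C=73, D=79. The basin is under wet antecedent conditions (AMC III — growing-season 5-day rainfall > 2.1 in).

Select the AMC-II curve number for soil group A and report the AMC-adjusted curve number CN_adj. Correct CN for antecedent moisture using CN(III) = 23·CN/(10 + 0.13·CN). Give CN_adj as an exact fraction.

NRCS table: woods, fair condition, soil group A → CN(II) = 36
CN(III) from CN(II)=36: (23·36)/(10 + 0.13·36) = 20700/367 ≈ 56.403

CN_adj = 20700/367 ≈ 56.403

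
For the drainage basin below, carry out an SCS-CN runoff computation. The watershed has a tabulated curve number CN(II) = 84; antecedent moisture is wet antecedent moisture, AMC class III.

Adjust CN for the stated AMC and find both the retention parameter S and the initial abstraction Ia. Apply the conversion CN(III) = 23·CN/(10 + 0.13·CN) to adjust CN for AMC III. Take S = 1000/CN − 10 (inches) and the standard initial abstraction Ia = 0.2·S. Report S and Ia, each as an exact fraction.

Adjust CN=84 to AMC III: 23·84/(10 + 0.13·84) → 1932 ÷ (523/25) = 48300/523 ≈ 92.352
S = 1000/(48300/523) − 10 = 400/483 in ≈ 0.828 in
Initial abstraction Ia = S/5 = (400/483)/5 = 80/483 ≈ 0.166 in

S = 400/483 in ≈ 0.828 in; Ia = 80/483 in ≈ 0.166 in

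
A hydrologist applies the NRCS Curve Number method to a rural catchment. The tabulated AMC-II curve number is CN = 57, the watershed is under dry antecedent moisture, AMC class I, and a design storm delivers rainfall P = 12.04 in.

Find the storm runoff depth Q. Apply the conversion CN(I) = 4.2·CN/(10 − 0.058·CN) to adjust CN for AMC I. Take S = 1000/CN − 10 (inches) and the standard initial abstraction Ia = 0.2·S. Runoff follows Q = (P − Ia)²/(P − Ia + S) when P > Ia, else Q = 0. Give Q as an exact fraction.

Dry (AMC I): CN(I) = 4.2·57/(10 − 0.058·57) = (1197/5)/(3347/500) = 119700/3347 ≈ 35.763
Max retention: S = 1000/(119700/3347) − 10 = 21500/1197 in (≈ 17.962 in)
Ia = 0.2·(21500/1197) = 4300/1197 in ≈ 3.592 in
Since P=12.040 > Ia=3.592: effective rainfall P−Ia = 252797/29925 in
Runoff Q = (P−Ia)²/(P−Ia+S) = (8.448)²/(8.448+17.962) = 1486193563/549991575 ≈ 2.702 in

Q = 1486193563/549991575 in ≈ 2.702 in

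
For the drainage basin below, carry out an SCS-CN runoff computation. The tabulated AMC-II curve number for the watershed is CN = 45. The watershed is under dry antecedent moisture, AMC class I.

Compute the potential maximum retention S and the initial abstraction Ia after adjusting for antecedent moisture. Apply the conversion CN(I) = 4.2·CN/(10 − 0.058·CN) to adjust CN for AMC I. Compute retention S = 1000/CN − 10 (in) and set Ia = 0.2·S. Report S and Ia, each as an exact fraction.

S = 5500/189 in ≈ 29.101 in; Ia = 1100/189 in ≈ 5.820 in

CN(I) from CN(II)=45: (4.2·45)/(10 − 0.058·45) = 18900/739 ≈ 25.575
Retention S: 1000/CN − 10 with CN=25.575 → S = 5500/189 ≈ 29.101 in
Ia = 0.2·(5500/189) = 1100/189 in ≈ 5.820 in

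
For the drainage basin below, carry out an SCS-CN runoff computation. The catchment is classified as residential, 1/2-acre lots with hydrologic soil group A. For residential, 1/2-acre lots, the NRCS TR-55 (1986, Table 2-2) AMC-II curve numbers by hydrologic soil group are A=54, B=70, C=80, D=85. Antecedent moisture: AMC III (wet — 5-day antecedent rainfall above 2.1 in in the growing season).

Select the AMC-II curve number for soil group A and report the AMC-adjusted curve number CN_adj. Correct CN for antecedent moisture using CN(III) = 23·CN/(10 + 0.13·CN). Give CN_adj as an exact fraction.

NRCS table: residential, 1/2-acre lots, soil group A → CN(II) = 54
Wet (AMC III): CN(III) = 23·54/(10 + 0.13·54) = 1242/(851/50) = 2700/37 ≈ 72.973

CN_adj = 2700/37 ≈ 72.973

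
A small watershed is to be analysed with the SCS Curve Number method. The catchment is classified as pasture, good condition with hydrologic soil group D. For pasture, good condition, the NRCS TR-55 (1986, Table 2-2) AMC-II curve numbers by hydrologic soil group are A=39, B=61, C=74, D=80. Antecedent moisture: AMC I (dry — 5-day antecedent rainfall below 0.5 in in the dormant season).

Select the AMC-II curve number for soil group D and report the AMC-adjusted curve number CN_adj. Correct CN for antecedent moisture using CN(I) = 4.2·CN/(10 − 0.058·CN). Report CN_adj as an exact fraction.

CN_adj = 4200/67 ≈ 62.687

NRCS table: pasture, good condition, soil group D → CN(II) = 80
Adjust CN=80 to AMC I: 4.2·80/(10 − 0.058·80) → 336 ÷ (134/25) = 4200/67 ≈ 62.687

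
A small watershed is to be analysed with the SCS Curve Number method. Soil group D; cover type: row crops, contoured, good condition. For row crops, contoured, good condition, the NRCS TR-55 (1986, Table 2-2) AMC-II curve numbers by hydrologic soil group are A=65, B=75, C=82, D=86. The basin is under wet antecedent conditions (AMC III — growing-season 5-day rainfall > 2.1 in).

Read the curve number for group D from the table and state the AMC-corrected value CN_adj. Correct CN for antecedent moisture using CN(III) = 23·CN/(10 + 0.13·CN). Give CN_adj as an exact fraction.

CN_adj = 98900/1059 ≈ 93.390

NRCS table: row crops, contoured, good condition, soil group D → CN(II) = 86
CN(III) from CN(II)=86: (23·86)/(10 + 0.13·86) = 98900/1059 ≈ 93.390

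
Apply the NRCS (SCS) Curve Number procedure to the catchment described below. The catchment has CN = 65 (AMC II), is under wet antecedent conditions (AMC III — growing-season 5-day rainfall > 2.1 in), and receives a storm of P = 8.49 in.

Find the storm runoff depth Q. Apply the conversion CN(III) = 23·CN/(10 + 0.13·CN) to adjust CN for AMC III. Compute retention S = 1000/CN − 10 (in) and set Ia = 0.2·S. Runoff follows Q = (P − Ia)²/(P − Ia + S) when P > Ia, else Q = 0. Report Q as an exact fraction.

Adjust CN=65 to AMC III: 23·65/(10 + 0.13·65) → 1495 ÷ (369/20) = 29900/369 ≈ 81.030
Max retention: S = 1000/(29900/369) − 10 = 700/299 in (≈ 2.341 in)
Initial abstraction Ia = S/5 = (700/299)/5 = 140/299 ≈ 0.468 in
P − Ia = 8.490 − 0.468 = 239851/29900 ≈ 8.022 in (> 0, runoff occurs)
Q = (239851/29900)²/((239851/29900) + 700/299) = (57528502201/894010000)/(309851/29900) = 57528502201/9264544900 in ≈ 6.210 in

Q = 57528502201/9264544900 in ≈ 6.210 in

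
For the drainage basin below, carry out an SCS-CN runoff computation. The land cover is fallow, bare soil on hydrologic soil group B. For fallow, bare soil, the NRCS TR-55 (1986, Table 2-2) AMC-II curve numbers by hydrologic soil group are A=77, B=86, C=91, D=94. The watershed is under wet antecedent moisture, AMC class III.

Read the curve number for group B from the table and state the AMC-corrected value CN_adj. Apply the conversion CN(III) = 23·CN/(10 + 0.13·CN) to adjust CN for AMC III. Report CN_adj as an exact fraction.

NRCS table: fallow, bare soil, soil group B → CN(II) = 86
Adjust CN=86 to AMC III: 23·86/(10 + 0.13·86) → 1978 ÷ (1059/50) = 98900/1059 ≈ 93.390

CN_adj = 98900/1059 ≈ 93.390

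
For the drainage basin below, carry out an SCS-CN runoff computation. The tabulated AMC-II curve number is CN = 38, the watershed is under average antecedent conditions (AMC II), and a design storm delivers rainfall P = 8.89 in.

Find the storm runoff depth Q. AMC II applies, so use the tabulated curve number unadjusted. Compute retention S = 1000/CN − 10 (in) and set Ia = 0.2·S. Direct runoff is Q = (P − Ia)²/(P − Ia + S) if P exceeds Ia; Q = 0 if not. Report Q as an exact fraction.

AMC II — tabulated CN = 38 applies directly.
Max retention: S = 1000/38 − 10 = 310/19 in (≈ 16.316 in)
Ia = 0.2S: 0.2·16.316 = 3.263 in (exactly 62/19)
Excess rainfall: 8.890 − 3.263 = 5.627 in; P > Ia so Q > 0
Q = (10691/1900)²/((10691/1900) + 310/19) = (114297481/3610000)/(41691/1900) = 114297481/79212900 in ≈ 1.443 in

Q = 114297481/79212900 in ≈ 1.443 in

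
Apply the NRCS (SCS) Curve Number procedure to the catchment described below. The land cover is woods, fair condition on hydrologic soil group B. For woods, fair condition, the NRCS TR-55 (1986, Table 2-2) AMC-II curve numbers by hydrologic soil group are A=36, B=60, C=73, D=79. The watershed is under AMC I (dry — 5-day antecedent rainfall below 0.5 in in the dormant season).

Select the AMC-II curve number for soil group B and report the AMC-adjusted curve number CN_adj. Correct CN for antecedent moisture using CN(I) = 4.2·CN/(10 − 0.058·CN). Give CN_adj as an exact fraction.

CN_adj = 6300/163 ≈ 38.650

NRCS table: woods, fair condition, soil group B → CN(II) = 60
Dry (AMC I): CN(I) = 4.2·60/(10 − 0.058·60) = 252/(163/25) = 6300/163 ≈ 38.650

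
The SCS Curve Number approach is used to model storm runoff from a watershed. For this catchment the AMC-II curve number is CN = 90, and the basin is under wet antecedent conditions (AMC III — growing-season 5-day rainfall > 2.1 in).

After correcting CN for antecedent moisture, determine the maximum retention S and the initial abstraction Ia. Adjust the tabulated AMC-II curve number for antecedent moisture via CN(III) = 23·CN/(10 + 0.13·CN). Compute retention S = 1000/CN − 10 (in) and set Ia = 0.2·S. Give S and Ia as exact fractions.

S = 100/207 in ≈ 0.483 in; Ia = 20/207 in ≈ 0.097 in

CN(III) from CN(II)=90: (23·90)/(10 + 0.13·90) = 20700/217 ≈ 95.392
Retention S: 1000/CN − 10 with CN=95.392 → S = 100/207 ≈ 0.483 in
Initial abstraction Ia = S/5 = (100/207)/5 = 20/207 ≈ 0.097 in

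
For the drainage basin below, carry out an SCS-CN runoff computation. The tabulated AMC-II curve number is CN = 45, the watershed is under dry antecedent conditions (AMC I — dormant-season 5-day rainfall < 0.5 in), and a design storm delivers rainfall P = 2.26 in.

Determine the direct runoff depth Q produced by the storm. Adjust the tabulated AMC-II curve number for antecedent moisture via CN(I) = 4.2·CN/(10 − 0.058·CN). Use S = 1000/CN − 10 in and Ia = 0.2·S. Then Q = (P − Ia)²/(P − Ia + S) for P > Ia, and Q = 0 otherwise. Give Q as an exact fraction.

Q = 0 in ≈ 0.000 in

Dry (AMC I): CN(I) = 4.2·45/(10 − 0.058·45) = 189/(739/100) = 18900/739 ≈ 25.575
S = 1000/(18900/739) − 10 = 5500/189 in ≈ 29.101 in
Ia = 0.2·(5500/189) = 1100/189 in ≈ 5.820 in
P = 2.260 ≤ Ia = 5.820 in: entire storm abstracted, Q = 0.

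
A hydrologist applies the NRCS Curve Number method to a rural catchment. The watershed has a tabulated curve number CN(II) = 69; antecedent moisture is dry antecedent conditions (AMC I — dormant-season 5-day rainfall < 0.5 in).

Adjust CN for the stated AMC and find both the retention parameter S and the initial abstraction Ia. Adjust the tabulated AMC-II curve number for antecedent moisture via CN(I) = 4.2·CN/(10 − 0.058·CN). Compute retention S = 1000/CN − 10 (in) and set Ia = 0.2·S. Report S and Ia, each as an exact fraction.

Adjust CN=69 to AMC I: 4.2·69/(10 − 0.058·69) → (1449/5) ÷ (2999/500) = 144900/2999 ≈ 48.316
S = 1000/(144900/2999) − 10 = 15500/1449 in ≈ 10.697 in
Initial abstraction Ia = S/5 = (15500/1449)/5 = 3100/1449 ≈ 2.139 in

S = 15500/1449 in ≈ 10.697 in; Ia = 3100/1449 in ≈ 2.139 in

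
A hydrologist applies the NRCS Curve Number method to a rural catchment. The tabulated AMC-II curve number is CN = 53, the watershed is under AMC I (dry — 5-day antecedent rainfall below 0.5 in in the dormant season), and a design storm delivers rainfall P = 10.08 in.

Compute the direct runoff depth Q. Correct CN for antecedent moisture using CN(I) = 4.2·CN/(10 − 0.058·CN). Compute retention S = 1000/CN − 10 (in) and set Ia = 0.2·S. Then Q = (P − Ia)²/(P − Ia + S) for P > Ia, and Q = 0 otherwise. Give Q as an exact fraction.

Q = 6640294144/5220498675 in ≈ 1.272 in

Adjust CN=53 to AMC I: 4.2·53/(10 − 0.058·53) → (1113/5) ÷ (3463/500) = 111300/3463 ≈ 32.140
Retention S: 1000/CN − 10 with CN=32.140 → S = 23500/1113 ≈ 21.114 in
Ia = 0.2·(23500/1113) = 4700/1113 in ≈ 4.223 in
P − Ia = 10.080 − 4.223 = 162976/27825 ≈ 5.857 in (> 0, runoff occurs)
Q = (162976/27825)²/((162976/27825) + 23500/1113) = (26561176576/774230625)/(750476/27825) = 6640294144/5220498675 in ≈ 1.272 in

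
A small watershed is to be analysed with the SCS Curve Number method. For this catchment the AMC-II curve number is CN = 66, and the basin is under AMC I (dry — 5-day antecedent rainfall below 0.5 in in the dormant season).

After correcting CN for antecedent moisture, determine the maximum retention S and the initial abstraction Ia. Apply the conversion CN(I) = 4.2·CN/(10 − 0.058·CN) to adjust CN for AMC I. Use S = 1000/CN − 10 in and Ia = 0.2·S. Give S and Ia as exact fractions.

Adjust CN=66 to AMC I: 4.2·66/(10 − 0.058·66) → (1386/5) ÷ (1543/250) = 69300/1543 ≈ 44.913
Max retention: S = 1000/(69300/1543) − 10 = 8500/693 in (≈ 12.266 in)
Ia = 0.2S: 0.2·12.266 = 2.453 in (exactly 1700/693)

S = 8500/693 in ≈ 12.266 in; Ia = 1700/693 in ≈ 2.453 in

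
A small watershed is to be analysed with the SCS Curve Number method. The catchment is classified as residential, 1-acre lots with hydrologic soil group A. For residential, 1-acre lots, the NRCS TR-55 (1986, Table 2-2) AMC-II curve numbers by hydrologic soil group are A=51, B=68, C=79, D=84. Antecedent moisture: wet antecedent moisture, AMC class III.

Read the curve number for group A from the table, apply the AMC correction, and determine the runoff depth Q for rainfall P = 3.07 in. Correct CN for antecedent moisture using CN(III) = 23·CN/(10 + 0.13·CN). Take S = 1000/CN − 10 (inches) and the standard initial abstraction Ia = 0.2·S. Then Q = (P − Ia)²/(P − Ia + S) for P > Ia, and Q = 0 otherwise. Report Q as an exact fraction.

NRCS table: residential, 1-acre lots, soil group A → CN(II) = 51
CN(III) from CN(II)=51: (23·51)/(10 + 0.13·51) = 117300/1663 ≈ 70.535
Retention S: 1000/CN − 10 with CN=70.535 → S = 4900/1173 ≈ 4.177 in
Ia = 0.2·(4900/1173) = 980/1173 in ≈ 0.835 in
P − Ia = 3.070 − 0.835 = 262111/117300 ≈ 2.235 in (> 0, runoff occurs)
Runoff Q = (P−Ia)²/(P−Ia+S) = (2.235)²/(2.235+4.177) = 68702176321/88222620300 ≈ 0.779 in

Q = 68702176321/88222620300 in ≈ 0.779 in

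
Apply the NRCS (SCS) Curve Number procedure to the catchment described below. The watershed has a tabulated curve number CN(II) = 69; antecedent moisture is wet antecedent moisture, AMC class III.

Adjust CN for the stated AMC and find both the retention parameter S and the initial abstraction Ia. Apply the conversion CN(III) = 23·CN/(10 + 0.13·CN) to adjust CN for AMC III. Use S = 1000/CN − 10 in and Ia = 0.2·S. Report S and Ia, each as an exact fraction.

S = 3100/1587 in ≈ 1.953 in; Ia = 620/1587 in ≈ 0.391 in

Wet (AMC III): CN(III) = 23·69/(10 + 0.13·69) = 1587/(1897/100) = 158700/1897 ≈ 83.658
Max retention: S = 1000/(158700/1897) − 10 = 3100/1587 in (≈ 1.953 in)
Ia = 0.2·(3100/1587) = 620/1587 in ≈ 0.391 in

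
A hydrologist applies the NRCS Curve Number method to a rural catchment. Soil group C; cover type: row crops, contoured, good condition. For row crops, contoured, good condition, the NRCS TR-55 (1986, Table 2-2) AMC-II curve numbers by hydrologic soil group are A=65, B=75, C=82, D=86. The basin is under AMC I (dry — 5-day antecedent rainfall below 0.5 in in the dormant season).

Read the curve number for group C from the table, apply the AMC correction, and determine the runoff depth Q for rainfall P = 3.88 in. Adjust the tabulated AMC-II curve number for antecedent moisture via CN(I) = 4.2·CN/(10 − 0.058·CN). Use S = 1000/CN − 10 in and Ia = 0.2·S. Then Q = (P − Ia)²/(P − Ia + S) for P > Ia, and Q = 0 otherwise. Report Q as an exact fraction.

NRCS table: row crops, contoured, good condition, soil group C → CN(II) = 82
Dry (AMC I): CN(I) = 4.2·82/(10 − 0.058·82) = (1722/5)/(1311/250) = 28700/437 ≈ 65.675
Retention S: 1000/CN − 10 with CN=65.675 → S = 1500/287 ≈ 5.226 in
Initial abstraction Ia = S/5 = (1500/287)/5 = 300/287 ≈ 1.045 in
Excess rainfall: 3.880 − 1.045 = 2.835 in; P > Ia so Q > 0
Q: (20339/7175)² ÷ (57839/7175) = 413674921/414994825 in (≈ 0.997 in)

Q = 413674921/414994825 in ≈ 0.997 in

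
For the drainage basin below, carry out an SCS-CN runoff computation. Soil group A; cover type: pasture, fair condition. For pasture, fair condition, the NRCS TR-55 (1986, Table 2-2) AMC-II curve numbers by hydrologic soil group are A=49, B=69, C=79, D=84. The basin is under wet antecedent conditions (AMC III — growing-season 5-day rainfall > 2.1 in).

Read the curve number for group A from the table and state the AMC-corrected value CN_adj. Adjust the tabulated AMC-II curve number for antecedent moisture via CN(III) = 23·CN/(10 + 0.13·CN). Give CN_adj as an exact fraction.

CN_adj = 112700/1637 ≈ 68.845

NRCS table: pasture, fair condition, soil group A → CN(II) = 49
Adjust CN=49 to AMC III: 23·49/(10 + 0.13·49) → 1127 ÷ (1637/100) = 112700/1637 ≈ 68.845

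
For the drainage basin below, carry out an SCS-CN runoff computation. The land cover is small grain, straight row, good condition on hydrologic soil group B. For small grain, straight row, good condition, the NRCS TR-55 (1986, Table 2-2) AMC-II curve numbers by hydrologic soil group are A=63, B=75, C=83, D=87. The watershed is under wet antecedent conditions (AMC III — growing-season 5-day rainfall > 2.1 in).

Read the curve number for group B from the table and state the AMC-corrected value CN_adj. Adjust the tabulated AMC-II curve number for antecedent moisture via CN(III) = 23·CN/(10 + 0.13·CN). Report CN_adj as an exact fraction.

CN_adj = 6900/79 ≈ 87.342

NRCS table: small grain, straight row, good condition, soil group B → CN(II) = 75
Adjust CN=75 to AMC III: 23·75/(10 + 0.13·75) → 1725 ÷ (79/4) = 6900/79 ≈ 87.342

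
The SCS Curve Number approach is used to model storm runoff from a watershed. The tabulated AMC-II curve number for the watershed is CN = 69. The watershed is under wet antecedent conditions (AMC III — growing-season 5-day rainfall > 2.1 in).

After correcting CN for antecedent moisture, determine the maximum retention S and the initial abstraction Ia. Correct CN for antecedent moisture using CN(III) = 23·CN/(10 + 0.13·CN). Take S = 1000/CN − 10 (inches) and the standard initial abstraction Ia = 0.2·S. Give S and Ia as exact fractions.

Wet (AMC III): CN(III) = 23·69/(10 + 0.13·69) = 1587/(1897/100) = 158700/1897 ≈ 83.658
Max retention: S = 1000/(158700/1897) − 10 = 3100/1587 in (≈ 1.953 in)
Initial abstraction Ia = S/5 = (3100/1587)/5 = 620/1587 ≈ 0.391 in

S = 3100/1587 in ≈ 1.953 in; Ia = 620/1587 in ≈ 0.391 in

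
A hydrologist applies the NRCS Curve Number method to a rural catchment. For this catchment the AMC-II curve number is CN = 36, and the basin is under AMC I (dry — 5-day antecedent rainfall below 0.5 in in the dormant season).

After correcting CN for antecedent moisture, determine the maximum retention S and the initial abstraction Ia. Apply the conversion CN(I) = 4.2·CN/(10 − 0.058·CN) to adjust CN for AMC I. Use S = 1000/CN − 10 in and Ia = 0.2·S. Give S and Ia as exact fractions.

CN(I) from CN(II)=36: (4.2·36)/(10 − 0.058·36) = 18900/989 ≈ 19.110
S = 1000/(18900/989) − 10 = 8000/189 in ≈ 42.328 in
Ia = 0.2·(8000/189) = 1600/189 in ≈ 8.466 in

S = 8000/189 in ≈ 42.328 in; Ia = 1600/189 in ≈ 8.466 in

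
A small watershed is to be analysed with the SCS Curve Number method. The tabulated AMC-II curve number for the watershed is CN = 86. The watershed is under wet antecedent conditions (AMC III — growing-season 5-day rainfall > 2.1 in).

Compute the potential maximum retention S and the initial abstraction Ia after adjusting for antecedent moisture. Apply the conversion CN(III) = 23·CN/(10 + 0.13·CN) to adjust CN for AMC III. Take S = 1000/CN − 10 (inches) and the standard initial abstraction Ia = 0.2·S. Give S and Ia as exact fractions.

Wet (AMC III): CN(III) = 23·86/(10 + 0.13·86) = 1978/(1059/50) = 98900/1059 ≈ 93.390
Max retention: S = 1000/(98900/1059) − 10 = 700/989 in (≈ 0.708 in)
Ia = 0.2S: 0.2·0.708 = 0.142 in (exactly 140/989)

S = 700/989 in ≈ 0.708 in; Ia = 140/989 in ≈ 0.142 in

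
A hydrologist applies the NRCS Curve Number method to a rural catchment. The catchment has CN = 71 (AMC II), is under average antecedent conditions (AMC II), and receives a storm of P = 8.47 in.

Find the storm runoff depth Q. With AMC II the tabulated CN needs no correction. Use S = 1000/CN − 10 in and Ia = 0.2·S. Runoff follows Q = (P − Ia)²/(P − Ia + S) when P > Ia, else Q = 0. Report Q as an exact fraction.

Q = 2952509569/591692700 in ≈ 4.990 in

AMC II — tabulated CN = 71 applies directly.
Retention S: 1000/CN − 10 with CN=71.000 → S = 290/71 ≈ 4.085 in
Ia = 0.2·(290/71) = 58/71 in ≈ 0.817 in
Since P=8.470 > Ia=0.817: effective rainfall P−Ia = 54337/7100 in
Runoff Q = (P−Ia)²/(P−Ia+S) = (7.653)²/(7.653+4.085) = 2952509569/591692700 ≈ 4.990 in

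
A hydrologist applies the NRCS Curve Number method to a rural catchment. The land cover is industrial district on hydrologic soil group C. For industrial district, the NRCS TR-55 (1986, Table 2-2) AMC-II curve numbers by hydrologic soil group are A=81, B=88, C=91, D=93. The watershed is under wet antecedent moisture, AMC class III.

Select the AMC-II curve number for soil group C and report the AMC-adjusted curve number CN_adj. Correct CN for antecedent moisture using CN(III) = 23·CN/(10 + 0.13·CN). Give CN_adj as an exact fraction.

CN_adj = 209300/2183 ≈ 95.877

NRCS table: industrial district, soil group C → CN(II) = 91
Adjust CN=91 to AMC III: 23·91/(10 + 0.13·91) → 2093 ÷ (2183/100) = 209300/2183 ≈ 95.877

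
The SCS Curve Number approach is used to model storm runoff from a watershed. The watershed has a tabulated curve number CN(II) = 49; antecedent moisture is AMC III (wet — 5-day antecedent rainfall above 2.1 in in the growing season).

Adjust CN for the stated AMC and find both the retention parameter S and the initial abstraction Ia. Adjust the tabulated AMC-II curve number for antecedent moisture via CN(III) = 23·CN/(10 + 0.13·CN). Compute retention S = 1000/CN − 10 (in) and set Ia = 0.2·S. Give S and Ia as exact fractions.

S = 5100/1127 in ≈ 4.525 in; Ia = 1020/1127 in ≈ 0.905 in

CN(III) from CN(II)=49: (23·49)/(10 + 0.13·49) = 112700/1637 ≈ 68.845
Retention S: 1000/CN − 10 with CN=68.845 → S = 5100/1127 ≈ 4.525 in
Initial abstraction Ia = S/5 = (5100/1127)/5 = 1020/1127 ≈ 0.905 in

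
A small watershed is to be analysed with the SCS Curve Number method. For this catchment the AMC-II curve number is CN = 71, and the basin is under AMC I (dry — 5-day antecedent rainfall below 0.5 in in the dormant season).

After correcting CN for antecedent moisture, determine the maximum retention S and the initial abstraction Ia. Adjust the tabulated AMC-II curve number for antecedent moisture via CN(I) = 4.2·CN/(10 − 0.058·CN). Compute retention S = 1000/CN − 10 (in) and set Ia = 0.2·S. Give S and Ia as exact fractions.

S = 14500/1491 in ≈ 9.725 in; Ia = 2900/1491 in ≈ 1.945 in

Dry (AMC I): CN(I) = 4.2·71/(10 − 0.058·71) = (1491/5)/(2941/500) = 149100/2941 ≈ 50.697
S = 1000/(149100/2941) − 10 = 14500/1491 in ≈ 9.725 in
Ia = 0.2·(14500/1491) = 2900/1491 in ≈ 1.945 in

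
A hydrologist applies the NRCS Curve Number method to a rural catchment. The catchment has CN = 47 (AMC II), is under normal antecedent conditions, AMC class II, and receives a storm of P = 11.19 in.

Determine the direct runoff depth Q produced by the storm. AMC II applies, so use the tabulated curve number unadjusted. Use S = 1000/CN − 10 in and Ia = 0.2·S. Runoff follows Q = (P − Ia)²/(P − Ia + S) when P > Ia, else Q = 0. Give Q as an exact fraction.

AMC II — tabulated CN = 47 applies directly.
Max retention: S = 1000/47 − 10 = 530/47 in (≈ 11.277 in)
Ia = 0.2S: 0.2·11.277 = 2.255 in (exactly 106/47)
P − Ia = 11.190 − 2.255 = 41993/4700 ≈ 8.935 in (> 0, runoff occurs)
Runoff Q = (P−Ia)²/(P−Ia+S) = (8.935)²/(8.935+11.277) = 1763412049/446467100 ≈ 3.950 in

Q = 1763412049/446467100 in ≈ 3.950 in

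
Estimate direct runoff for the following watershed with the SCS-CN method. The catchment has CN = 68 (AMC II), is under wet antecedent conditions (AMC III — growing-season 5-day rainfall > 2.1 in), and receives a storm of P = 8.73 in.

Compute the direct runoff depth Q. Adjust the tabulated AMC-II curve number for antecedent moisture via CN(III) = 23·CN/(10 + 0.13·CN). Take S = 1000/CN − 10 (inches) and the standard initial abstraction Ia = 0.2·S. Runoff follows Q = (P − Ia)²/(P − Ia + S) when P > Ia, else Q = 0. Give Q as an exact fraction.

Q = 105848067649/15848911300 in ≈ 6.679 in

Adjust CN=68 to AMC III: 23·68/(10 + 0.13·68) → 1564 ÷ (471/25) = 39100/471 ≈ 83.015
Retention S: 1000/CN − 10 with CN=83.015 → S = 800/391 ≈ 2.046 in
Ia = 0.2S: 0.2·2.046 = 0.409 in (exactly 160/391)
Since P=8.730 > Ia=0.409: effective rainfall P−Ia = 325343/39100 in
Runoff Q = (P−Ia)²/(P−Ia+S) = (8.321)²/(8.321+2.046) = 105848067649/15848911300 ≈ 6.679 in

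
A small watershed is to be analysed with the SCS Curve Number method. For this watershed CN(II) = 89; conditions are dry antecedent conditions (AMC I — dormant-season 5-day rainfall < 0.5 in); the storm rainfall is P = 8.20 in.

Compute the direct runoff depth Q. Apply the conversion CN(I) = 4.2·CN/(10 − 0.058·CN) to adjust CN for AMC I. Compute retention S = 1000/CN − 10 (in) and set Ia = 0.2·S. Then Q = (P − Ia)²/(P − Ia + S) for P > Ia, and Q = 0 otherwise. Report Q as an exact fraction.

Q = 5059334641/921688005 in ≈ 5.489 in

CN(I) from CN(II)=89: (4.2·89)/(10 − 0.058·89) = 186900/2419 ≈ 77.263
S = 1000/(186900/2419) − 10 = 5500/1869 in ≈ 2.943 in
Ia = 0.2S: 0.2·2.943 = 0.589 in (exactly 1100/1869)
Excess rainfall: 8.200 − 0.589 = 7.611 in; P > Ia so Q > 0
Q = (71129/9345)²/((71129/9345) + 5500/1869) = (5059334641/87329025)/(98629/9345) = 5059334641/921688005 in ≈ 5.489 in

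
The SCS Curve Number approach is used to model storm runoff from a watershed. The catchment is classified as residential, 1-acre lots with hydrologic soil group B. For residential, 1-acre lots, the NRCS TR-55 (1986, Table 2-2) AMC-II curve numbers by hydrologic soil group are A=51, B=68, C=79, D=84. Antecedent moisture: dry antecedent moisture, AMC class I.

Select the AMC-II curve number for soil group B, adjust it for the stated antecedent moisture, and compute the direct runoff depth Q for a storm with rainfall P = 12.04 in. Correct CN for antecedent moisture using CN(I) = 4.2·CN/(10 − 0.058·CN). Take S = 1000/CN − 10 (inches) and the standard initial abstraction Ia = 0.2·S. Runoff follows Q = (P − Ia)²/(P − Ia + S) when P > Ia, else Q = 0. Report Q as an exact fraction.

NRCS table: residential, 1-acre lots, soil group B → CN(II) = 68
Dry (AMC I): CN(I) = 4.2·68/(10 − 0.058·68) = (1428/5)/(757/125) = 35700/757 ≈ 47.160
Retention S: 1000/CN − 10 with CN=47.160 → S = 4000/357 ≈ 11.204 in
Ia = 0.2·(4000/357) = 800/357 in ≈ 2.241 in
Excess rainfall: 12.040 − 2.241 = 9.799 in; P > Ia so Q > 0
Runoff Q = (P−Ia)²/(P−Ia+S) = (9.799)²/(9.799+11.204) = 7648726849/1673053725 ≈ 4.572 in

Q = 7648726849/1673053725 in ≈ 4.572 in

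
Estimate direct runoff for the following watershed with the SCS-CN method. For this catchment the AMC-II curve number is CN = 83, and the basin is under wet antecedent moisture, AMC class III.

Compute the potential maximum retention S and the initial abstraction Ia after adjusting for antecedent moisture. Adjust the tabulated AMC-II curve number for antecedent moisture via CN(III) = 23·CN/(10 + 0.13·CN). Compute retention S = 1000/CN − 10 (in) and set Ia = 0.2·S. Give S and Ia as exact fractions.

Adjust CN=83 to AMC III: 23·83/(10 + 0.13·83) → 1909 ÷ (2079/100) = 190900/2079 ≈ 91.823
Max retention: S = 1000/(190900/2079) − 10 = 1700/1909 in (≈ 0.891 in)
Ia = 0.2S: 0.2·0.891 = 0.178 in (exactly 340/1909)

S = 1700/1909 in ≈ 0.891 in; Ia = 340/1909 in ≈ 0.178 in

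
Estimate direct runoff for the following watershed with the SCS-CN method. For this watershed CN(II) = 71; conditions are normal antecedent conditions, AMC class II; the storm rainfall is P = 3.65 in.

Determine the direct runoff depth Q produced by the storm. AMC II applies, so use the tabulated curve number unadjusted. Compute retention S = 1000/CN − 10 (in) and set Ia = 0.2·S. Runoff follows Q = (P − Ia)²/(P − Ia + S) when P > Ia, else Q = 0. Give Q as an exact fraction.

CN(II) = 71; AMC II needs no correction.
Max retention: S = 1000/71 − 10 = 290/71 in (≈ 4.085 in)
Initial abstraction Ia = S/5 = (290/71)/5 = 58/71 ≈ 0.817 in
Since P=3.650 > Ia=0.817: effective rainfall P−Ia = 4023/1420 in
Q = (4023/1420)²/((4023/1420) + 290/71) = (16184529/2016400)/(9823/1420) = 16184529/13948660 in ≈ 1.160 in

Q = 16184529/13948660 in ≈ 1.160 in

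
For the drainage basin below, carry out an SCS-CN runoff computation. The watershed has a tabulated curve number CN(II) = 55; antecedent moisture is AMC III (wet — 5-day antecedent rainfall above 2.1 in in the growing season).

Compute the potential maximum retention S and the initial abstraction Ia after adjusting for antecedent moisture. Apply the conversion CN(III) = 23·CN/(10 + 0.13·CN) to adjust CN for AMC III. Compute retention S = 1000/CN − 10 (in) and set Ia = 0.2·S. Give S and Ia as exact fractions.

S = 900/253 in ≈ 3.557 in; Ia = 180/253 in ≈ 0.711 in

Wet (AMC III): CN(III) = 23·55/(10 + 0.13·55) = 1265/(343/20) = 25300/343 ≈ 73.761
Retention S: 1000/CN − 10 with CN=73.761 → S = 900/253 ≈ 3.557 in
Ia = 0.2·(900/253) = 180/253 in ≈ 0.711 in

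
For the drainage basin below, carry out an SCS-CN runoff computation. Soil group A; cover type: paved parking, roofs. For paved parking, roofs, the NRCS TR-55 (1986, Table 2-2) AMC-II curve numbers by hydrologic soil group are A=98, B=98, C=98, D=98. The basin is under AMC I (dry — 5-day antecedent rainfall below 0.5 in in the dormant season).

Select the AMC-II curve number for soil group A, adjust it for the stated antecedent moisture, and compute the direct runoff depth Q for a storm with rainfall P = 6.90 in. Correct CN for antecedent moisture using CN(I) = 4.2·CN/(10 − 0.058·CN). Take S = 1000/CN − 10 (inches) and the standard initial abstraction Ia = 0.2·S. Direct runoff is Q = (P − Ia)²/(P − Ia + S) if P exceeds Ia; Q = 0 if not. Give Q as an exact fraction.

NRCS table: paved parking, roofs, soil group A → CN(II) = 98
Adjust CN=98 to AMC I: 4.2·98/(10 − 0.058·98) → (2058/5) ÷ (1079/250) = 102900/1079 ≈ 95.366
Retention S: 1000/CN − 10 with CN=95.366 → S = 500/1029 ≈ 0.486 in
Initial abstraction Ia = S/5 = (500/1029)/5 = 100/1029 ≈ 0.097 in
Since P=6.900 > Ia=0.097: effective rainfall P−Ia = 70001/10290 in
Q: (70001/10290)² ÷ (75001/10290) = 4900140001/771760290 in (≈ 6.349 in)

Q = 4900140001/771760290 in ≈ 6.349 in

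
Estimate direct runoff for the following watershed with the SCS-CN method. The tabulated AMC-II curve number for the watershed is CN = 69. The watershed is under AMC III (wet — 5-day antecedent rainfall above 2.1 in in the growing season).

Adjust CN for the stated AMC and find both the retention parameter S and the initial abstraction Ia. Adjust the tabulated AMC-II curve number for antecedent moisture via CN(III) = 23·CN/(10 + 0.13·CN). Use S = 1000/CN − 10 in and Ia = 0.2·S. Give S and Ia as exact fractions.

S = 3100/1587 in ≈ 1.953 in; Ia = 620/1587 in ≈ 0.391 in

Adjust CN=69 to AMC III: 23·69/(10 + 0.13·69) → 1587 ÷ (1897/100) = 158700/1897 ≈ 83.658
Max retention: S = 1000/(158700/1897) − 10 = 3100/1587 in (≈ 1.953 in)
Ia = 0.2·(3100/1587) = 620/1587 in ≈ 0.391 in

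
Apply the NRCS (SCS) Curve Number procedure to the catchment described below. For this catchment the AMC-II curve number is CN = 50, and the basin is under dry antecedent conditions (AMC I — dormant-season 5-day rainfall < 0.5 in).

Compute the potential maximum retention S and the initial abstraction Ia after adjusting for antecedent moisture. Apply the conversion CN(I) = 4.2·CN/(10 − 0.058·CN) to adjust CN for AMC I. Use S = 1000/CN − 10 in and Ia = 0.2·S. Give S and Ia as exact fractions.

Dry (AMC I): CN(I) = 4.2·50/(10 − 0.058·50) = 210/(71/10) = 2100/71 ≈ 29.577
Retention S: 1000/CN − 10 with CN=29.577 → S = 500/21 ≈ 23.810 in
Initial abstraction Ia = S/5 = (500/21)/5 = 100/21 ≈ 4.762 in

S = 500/21 in ≈ 23.810 in; Ia = 100/21 in ≈ 4.762 in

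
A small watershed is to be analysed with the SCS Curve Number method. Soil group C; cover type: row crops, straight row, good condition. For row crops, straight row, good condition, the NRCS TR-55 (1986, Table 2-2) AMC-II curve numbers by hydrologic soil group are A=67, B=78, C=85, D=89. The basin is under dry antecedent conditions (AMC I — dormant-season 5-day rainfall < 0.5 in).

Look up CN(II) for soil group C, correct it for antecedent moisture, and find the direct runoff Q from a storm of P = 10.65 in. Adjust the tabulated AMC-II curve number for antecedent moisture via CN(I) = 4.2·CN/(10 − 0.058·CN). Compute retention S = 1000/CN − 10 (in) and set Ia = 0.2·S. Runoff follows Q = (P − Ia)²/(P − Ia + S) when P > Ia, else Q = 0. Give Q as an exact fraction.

NRCS table: row crops, straight row, good condition, soil group C → CN(II) = 85
Dry (AMC I): CN(I) = 4.2·85/(10 − 0.058·85) = 357/(507/100) = 11900/169 ≈ 70.414
Max retention: S = 1000/(11900/169) − 10 = 500/119 in (≈ 4.202 in)
Ia = 0.2·(500/119) = 100/119 in ≈ 0.840 in
Since P=10.650 > Ia=0.840: effective rainfall P−Ia = 23347/2380 in
Q: (23347/2380)² ÷ (33347/2380) = 545082409/79365860 in (≈ 6.868 in)

Q = 545082409/79365860 in ≈ 6.868 in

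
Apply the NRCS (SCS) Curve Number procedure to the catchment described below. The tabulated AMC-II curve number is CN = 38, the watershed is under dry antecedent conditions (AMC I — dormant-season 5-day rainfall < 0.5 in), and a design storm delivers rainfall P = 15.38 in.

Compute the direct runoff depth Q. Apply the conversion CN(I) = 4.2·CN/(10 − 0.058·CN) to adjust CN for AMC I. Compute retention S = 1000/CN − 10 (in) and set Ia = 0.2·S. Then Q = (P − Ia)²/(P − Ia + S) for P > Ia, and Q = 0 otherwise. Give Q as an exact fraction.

Q = 23052652561/18490278450 in ≈ 1.247 in

CN(I) from CN(II)=38: (4.2·38)/(10 − 0.058·38) = 39900/1949 ≈ 20.472
S = 1000/(39900/1949) − 10 = 15500/399 in ≈ 38.847 in
Ia = 0.2S: 0.2·38.847 = 7.769 in (exactly 3100/399)
Since P=15.380 > Ia=7.769: effective rainfall P−Ia = 151831/19950 in
Runoff Q = (P−Ia)²/(P−Ia+S) = (7.611)²/(7.611+38.847) = 23052652561/18490278450 ≈ 1.247 in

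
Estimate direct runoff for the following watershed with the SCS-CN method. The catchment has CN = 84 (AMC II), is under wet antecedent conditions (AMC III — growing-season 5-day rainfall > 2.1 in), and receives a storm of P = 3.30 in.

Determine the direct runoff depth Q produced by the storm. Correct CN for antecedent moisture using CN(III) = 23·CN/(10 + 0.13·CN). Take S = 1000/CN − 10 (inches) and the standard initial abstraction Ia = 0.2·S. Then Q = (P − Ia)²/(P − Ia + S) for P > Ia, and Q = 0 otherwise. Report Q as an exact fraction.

CN(III) from CN(II)=84: (23·84)/(10 + 0.13·84) = 48300/523 ≈ 92.352
Max retention: S = 1000/(48300/523) − 10 = 400/483 in (≈ 0.828 in)
Ia = 0.2·(400/483) = 80/483 in ≈ 0.166 in
Since P=3.300 > Ia=0.166: effective rainfall P−Ia = 15139/4830 in
Q = (15139/4830)²/((15139/4830) + 400/483) = (229189321/23328900)/(19139/4830) = 229189321/92441370 in ≈ 2.479 in

Q = 229189321/92441370 in ≈ 2.479 in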